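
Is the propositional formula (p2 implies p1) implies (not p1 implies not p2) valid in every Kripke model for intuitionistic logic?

This is the forward direction of contraposition, which is intuitionistically derivable.
Assume p2 implies p1 and not p1. If p2 held then p1 would follow, contradicting not p1; so not p2.

Yes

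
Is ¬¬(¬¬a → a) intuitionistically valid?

Yes

This is the double negation of double-negation elimination, which is intuitionistically derivable.
By Glivenko's theorem the double negation of any classical propositional tautology is intuitionistically provable; ¬¬a → a is classically a tautology.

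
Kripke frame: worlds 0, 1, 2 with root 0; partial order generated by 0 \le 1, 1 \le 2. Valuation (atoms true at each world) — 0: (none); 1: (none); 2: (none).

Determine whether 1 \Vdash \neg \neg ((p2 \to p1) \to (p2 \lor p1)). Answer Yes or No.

No

1 \nVdash \neg \neg ((p2 \to p1) \to (p2 \lor p1)) since 1 is accessible from 1 and 1 \Vdash \neg ((p2 \to p1) \to (p2 \lor p1)).
1 \Vdash \neg ((p2 \to p1) \to (p2 \lor p1)): no world accessible from 1 forces (p2 \to p1) \to (p2 \lor p1).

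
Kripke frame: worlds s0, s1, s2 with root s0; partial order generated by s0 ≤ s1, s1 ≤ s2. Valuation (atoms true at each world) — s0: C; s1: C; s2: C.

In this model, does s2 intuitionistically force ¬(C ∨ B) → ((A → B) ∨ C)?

Yes

s2 ⊩ ¬(C ∨ B) → ((A → B) ∨ C) vacuously: no world accessible from s2 forces the antecedent ¬(C ∨ B).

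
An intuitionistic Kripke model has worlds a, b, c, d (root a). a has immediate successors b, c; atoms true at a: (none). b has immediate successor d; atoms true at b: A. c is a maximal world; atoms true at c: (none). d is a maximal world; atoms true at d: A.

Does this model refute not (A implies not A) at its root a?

a does not force not (A implies not A) since c is accessible from a and c forces A implies not A.
c forces A implies not A vacuously: no world accessible from c forces the antecedent A.
So the root a does not force not (A implies not A); the model is a countermodel.

Yes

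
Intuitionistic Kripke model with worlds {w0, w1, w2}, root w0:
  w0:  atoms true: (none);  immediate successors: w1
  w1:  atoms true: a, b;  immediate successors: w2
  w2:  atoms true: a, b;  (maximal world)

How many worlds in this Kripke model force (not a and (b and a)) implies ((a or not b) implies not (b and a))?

3

w0: forces it.
w1: forces it.
w2: forces it.
Worlds forcing the formula: {w0, w1, w2}.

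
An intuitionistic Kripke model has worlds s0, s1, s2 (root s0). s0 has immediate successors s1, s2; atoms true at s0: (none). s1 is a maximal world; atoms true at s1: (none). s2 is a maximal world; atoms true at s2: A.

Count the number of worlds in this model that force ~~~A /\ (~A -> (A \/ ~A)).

1

s0: does not force it — s0 ||-/- ~~~A /\ (~A -> (A \/ ~A)) since s0 fails ~~~A.
s1: forces it.
s2: does not force it.
Worlds forcing the formula: {s1}.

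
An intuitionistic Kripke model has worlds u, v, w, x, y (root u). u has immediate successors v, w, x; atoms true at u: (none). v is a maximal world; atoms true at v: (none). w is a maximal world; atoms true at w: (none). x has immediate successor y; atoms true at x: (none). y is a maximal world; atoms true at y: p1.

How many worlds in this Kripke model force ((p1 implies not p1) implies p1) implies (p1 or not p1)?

3

u: does not force it — u does not force ((p1 implies not p1) implies p1) implies (p1 or not p1): at the accessible world x, x forces (p1 implies not p1) implies p1 but x does not force p1 or not p1.
v: forces it.
w: forces it.
x: does not force it — x does not force ((p1 implies not p1) implies p1) implies (p1 or not p1): already at x itself, x forces (p1 implies not p1) implies p1 but x does not force p1 or not p1.
y: forces it.
Worlds forcing the formula: {v, w, y}.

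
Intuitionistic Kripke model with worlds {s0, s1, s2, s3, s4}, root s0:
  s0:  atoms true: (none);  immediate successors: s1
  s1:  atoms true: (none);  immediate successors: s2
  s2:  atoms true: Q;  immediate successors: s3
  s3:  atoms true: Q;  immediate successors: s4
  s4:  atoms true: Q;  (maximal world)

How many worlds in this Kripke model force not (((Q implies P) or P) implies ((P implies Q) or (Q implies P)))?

0

s0: does not force it — s0 does not force not (((Q implies P) or P) implies ((P implies Q) or (Q implies P))) since s0 is accessible from s0 and s0 forces ((Q implies P) or P) implies ((P implies Q) or (Q implies P)).
s1: does not force it — s1 does not force not (((Q implies P) or P) implies ((P implies Q) or (Q implies P))) since s1 is accessible from s1 and s1 forces ((Q implies P) or P) implies ((P implies Q) or (Q implies P)).
s2: does not force it.
s3: does not force it.
s4: does not force it.
Worlds forcing the formula: { }.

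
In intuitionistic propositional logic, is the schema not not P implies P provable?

No

This is double-negation elimination, which is not intuitionistically valid.
A Kripke countermodel: worlds u0, u1; order generated by u0 <= u1; atoms true at each world — u0:{}; u1:{P}.
u0 does not force not not P implies P: already at u0 itself, u0 forces not not P but u0 does not force P.
u0 lacks atom P, so u0 does not force P.
So the root u0 does not force the formula.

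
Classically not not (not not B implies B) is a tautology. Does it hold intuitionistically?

Yes

This is the double negation of double-negation elimination, which is intuitionistically derivable.
By Glivenko's theorem the double negation of any classical propositional tautology is intuitionistically provable; not not B implies B is classically a tautology.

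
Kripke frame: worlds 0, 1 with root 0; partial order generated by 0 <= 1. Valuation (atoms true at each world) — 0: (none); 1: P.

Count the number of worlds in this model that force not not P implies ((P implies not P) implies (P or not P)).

2

0: forces it.
1: forces it.
Worlds forcing the formula: {0, 1}.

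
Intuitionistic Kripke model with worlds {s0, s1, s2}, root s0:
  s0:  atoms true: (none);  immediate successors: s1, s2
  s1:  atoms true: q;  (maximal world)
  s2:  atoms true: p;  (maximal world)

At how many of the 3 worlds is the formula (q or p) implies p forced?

1

s0: does not force it — s0 does not force (q or p) implies p: at the accessible world s1, s1 forces q or p but s1 does not force p.
s1: does not force it — s1 does not force (q or p) implies p: already at s1 itself, s1 forces q or p but s1 does not force p.
s2: forces it.
Worlds forcing the formula: {s2}.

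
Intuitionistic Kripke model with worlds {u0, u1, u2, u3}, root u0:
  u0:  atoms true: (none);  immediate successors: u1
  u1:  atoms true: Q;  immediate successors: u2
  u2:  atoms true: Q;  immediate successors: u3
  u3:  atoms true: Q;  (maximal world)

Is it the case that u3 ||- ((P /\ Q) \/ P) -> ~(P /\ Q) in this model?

u3 ||- ((P /\ Q) \/ P) -> ~(P /\ Q) vacuously: no world accessible from u3 forces the antecedent (P /\ Q) \/ P.

Yes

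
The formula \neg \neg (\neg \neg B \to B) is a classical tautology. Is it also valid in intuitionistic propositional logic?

Yes

This is the double negation of double-negation elimination, which is intuitionistically derivable.
By Glivenko's theorem the double negation of any classical propositional tautology is intuitionistically provable; \neg \neg B \to B is classically a tautology.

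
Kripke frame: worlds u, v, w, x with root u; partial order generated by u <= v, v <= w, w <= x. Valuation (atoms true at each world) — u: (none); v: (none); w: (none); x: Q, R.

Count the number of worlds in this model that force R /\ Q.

u: does not force it — u ||-/- R /\ Q since u fails R.
v: does not force it — v ||-/- R /\ Q since v fails R.
w: does not force it.
x: forces it.
Worlds forcing the formula: {x}.

1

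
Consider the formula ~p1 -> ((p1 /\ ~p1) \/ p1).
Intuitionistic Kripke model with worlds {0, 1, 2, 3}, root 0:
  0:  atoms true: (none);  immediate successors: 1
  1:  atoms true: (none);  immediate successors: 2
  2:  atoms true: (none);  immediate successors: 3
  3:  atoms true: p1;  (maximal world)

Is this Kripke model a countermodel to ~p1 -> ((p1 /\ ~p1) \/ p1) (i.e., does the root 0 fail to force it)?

No

0 ||- ~p1 -> ((p1 /\ ~p1) \/ p1) vacuously: no world accessible from 0 forces the antecedent ~p1.
So the root 0 forces ~p1 -> ((p1 /\ ~p1) \/ p1); the model is not a countermodel.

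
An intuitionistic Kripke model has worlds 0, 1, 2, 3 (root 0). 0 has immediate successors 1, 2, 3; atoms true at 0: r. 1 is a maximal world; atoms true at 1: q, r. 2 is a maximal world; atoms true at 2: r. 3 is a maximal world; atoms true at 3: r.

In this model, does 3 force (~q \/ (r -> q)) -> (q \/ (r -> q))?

No

3 ||-/- (~q \/ (r -> q)) -> (q \/ (r -> q)): already at 3 itself, 3 ||- ~q \/ (r -> q) but 3 ||-/- q \/ (r -> q).
3 ||-/- q \/ (r -> q): neither disjunct is forced at 3.
3 lacks atom q, so 3 ||-/- q.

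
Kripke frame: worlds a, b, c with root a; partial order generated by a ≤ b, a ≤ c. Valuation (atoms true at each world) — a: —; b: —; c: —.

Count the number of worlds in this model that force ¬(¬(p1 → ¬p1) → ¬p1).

0

a: does not force it — a ⊮ ¬(¬(p1 → ¬p1) → ¬p1) since a is accessible from a and a ⊩ ¬(p1 → ¬p1) → ¬p1.
b: does not force it.
c: does not force it.
Worlds forcing the formula: { }.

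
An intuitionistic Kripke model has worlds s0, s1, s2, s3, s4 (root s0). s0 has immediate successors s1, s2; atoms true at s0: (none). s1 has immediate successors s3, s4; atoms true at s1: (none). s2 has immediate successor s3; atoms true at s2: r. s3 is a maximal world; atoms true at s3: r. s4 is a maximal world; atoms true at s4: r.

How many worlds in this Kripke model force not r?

s0: does not force it — s0 does not force not r since s2 is accessible from s0 and s2 forces r.
s1: does not force it — s1 does not force not r since s3 is accessible from s1 and s3 forces r.
s2: does not force it.
s3: does not force it.
s4: does not force it.
Worlds forcing the formula: { }.

0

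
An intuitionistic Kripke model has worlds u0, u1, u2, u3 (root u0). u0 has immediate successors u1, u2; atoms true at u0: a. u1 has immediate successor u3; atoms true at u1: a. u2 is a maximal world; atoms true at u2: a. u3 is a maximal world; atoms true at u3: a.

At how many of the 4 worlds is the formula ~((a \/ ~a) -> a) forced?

0

u0: does not force it — u0 ||-/- ~((a \/ ~a) -> a) since u0 is accessible from u0 and u0 ||- (a \/ ~a) -> a.
u1: does not force it — u1 ||-/- ~((a \/ ~a) -> a) since u1 is accessible from u1 and u1 ||- (a \/ ~a) -> a.
u2: does not force it — u2 ||-/- ~((a \/ ~a) -> a) since u2 is accessible from u2 and u2 ||- (a \/ ~a) -> a.
u3: does not force it.
Worlds forcing the formula: { }.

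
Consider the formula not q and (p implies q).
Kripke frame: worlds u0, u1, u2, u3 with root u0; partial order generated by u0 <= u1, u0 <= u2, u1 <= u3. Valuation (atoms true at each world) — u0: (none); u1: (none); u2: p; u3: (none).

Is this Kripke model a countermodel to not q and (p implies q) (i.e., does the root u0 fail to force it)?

u0 does not force not q and (p implies q) since u0 fails p implies q.
So the root u0 does not force not q and (p implies q); the model is a countermodel.

Yes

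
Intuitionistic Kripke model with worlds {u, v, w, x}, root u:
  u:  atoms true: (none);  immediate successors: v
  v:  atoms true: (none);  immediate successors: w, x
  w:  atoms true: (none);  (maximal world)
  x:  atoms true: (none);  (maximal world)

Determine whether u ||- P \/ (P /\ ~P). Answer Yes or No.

No

u ||-/- P \/ (P /\ ~P): neither disjunct is forced at u.
u lacks atom P, so u ||-/- P.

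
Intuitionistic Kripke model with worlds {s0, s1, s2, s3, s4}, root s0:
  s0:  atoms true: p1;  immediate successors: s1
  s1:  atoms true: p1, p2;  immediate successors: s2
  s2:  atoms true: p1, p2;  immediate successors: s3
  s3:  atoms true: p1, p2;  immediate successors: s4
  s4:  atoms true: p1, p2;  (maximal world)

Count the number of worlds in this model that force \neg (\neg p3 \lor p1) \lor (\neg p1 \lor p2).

s0: does not force it — s0 \nVdash \neg (\neg p3 \lor p1) \lor (\neg p1 \lor p2): neither disjunct is forced at s0.
s1: forces it.
s2: forces it.
s3: forces it.
s4: forces it.
Worlds forcing the formula: {s1, s2, s3, s4}.

4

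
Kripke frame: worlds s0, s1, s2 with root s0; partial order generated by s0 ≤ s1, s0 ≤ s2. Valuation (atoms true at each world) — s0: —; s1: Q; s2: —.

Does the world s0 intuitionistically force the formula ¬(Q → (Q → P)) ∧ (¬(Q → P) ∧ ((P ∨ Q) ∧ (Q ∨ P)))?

s0 ⊮ ¬(Q → (Q → P)) ∧ (¬(Q → P) ∧ ((P ∨ Q) ∧ (Q ∨ P))) since s0 fails ¬(Q → (Q → P)).

No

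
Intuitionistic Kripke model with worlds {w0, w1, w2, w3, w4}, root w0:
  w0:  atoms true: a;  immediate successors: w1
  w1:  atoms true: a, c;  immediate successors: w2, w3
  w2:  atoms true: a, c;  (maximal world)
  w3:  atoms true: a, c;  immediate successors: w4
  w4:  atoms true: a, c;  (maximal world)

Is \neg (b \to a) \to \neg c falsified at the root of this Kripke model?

No

w0 \Vdash \neg (b \to a) \to \neg c vacuously: no world accessible from w0 forces the antecedent \neg (b \to a).
So the root w0 forces \neg (b \to a) \to \neg c; the model is not a countermodel.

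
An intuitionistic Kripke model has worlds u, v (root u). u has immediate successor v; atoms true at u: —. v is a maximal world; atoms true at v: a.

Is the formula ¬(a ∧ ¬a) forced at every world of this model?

Yes

u ⊩ ¬(a ∧ ¬a): no world accessible from u forces a ∧ ¬a.
Since the root u forces ¬(a ∧ ¬a) and forcing is persistent (monotone upward), every world forces it.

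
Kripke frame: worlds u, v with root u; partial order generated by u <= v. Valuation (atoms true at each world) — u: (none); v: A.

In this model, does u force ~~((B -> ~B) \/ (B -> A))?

u ||- ~~((B -> ~B) \/ (B -> A)): no world accessible from u forces ~((B -> ~B) \/ (B -> A)).

Yes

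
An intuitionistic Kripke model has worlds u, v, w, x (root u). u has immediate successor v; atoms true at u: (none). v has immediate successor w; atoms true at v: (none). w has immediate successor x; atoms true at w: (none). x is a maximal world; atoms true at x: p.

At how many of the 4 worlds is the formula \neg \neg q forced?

u: does not force it — u \nVdash \neg \neg q since u is accessible from u and u \Vdash \neg q.
v: does not force it.
w: does not force it.
x: does not force it.
Worlds forcing the formula: { }.

0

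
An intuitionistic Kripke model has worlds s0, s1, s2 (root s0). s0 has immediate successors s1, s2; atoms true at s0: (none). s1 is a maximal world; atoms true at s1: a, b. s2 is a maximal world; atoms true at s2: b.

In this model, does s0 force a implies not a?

No

s0 does not force a implies not a: at the accessible world s1, s1 forces a but s1 does not force not a.
s1 does not force not a since s1 is accessible from s1 and s1 forces a.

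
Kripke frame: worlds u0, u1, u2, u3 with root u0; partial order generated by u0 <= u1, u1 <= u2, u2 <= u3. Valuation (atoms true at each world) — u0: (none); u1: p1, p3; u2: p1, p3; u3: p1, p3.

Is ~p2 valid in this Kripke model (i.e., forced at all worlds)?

Yes

u0 ||- ~p2: no world accessible from u0 forces p2.
Since the root u0 forces ~p2 and forcing is persistent (monotone upward), every world forces it.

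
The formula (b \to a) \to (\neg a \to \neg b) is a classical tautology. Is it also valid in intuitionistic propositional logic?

This is the forward direction of contraposition, which is intuitionistically derivable.
Assume b \to a and \neg a. If b held then a would follow, contradicting \neg a; so \neg b.

Yes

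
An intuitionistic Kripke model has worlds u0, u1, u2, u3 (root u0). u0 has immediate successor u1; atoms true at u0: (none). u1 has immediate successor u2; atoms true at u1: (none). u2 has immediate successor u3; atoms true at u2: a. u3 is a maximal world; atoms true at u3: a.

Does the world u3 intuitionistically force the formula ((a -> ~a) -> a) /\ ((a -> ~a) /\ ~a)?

u3 ||-/- ((a -> ~a) -> a) /\ ((a -> ~a) /\ ~a) since u3 fails (a -> ~a) /\ ~a.

No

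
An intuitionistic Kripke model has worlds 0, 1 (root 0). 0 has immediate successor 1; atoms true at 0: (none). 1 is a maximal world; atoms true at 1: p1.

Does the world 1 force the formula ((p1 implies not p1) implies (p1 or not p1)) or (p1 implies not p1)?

1 forces ((p1 implies not p1) implies (p1 or not p1)) or (p1 implies not p1) via the disjunct (p1 implies not p1) implies (p1 or not p1).

Yes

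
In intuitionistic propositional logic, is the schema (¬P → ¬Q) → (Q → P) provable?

No

This is the converse of contraposition, which is not intuitionistically valid.
A Kripke countermodel: worlds s0, s1; order generated by s0 ≤ s1; atoms true at each world — s0:{Q}; s1:{P,Q}.
s0 ⊮ (¬P → ¬Q) → (Q → P): already at s0 itself, s0 ⊩ ¬P → ¬Q but s0 ⊮ Q → P.
s0 ⊮ Q → P: already at s0 itself, s0 ⊩ Q but s0 ⊮ P.
s0 lacks atom P, so s0 ⊮ P.
So the root s0 does not force the formula.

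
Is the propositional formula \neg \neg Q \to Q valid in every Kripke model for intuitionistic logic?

No

This is double-negation elimination, which is not intuitionistically valid.
A Kripke countermodel: worlds s0, s1; order generated by s0 \le s1; atoms true at each world — s0:{}; s1:{Q}.
s0 \nVdash \neg \neg Q \to Q: already at s0 itself, s0 \Vdash \neg \neg Q but s0 \nVdash Q.
s0 lacks atom Q, so s0 \nVdash Q.
So the root s0 does not force the formula.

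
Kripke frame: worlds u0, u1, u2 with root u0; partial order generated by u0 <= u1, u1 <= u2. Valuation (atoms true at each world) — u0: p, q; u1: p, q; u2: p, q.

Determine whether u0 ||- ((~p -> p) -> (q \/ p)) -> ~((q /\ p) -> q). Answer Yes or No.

No

u0 ||-/- ((~p -> p) -> (q \/ p)) -> ~((q /\ p) -> q): already at u0 itself, u0 ||- (~p -> p) -> (q \/ p) but u0 ||-/- ~((q /\ p) -> q).
u0 ||-/- ~((q /\ p) -> q) since u0 is accessible from u0 and u0 ||- (q /\ p) -> q.
u0 ||- (q /\ p) -> q: every world accessible from u0 that forces q /\ p (namely u0, u1, u2) also forces q.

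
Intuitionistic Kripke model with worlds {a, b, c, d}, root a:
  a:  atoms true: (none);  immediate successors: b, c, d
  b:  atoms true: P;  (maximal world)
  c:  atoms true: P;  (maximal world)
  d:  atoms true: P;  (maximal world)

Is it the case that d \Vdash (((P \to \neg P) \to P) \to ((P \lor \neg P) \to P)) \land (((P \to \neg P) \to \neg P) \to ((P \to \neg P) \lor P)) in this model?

d \Vdash (((P \to \neg P) \to P) \to ((P \lor \neg P) \to P)) \land (((P \to \neg P) \to \neg P) \to ((P \to \neg P) \lor P)) since d forces both conjuncts.

Yes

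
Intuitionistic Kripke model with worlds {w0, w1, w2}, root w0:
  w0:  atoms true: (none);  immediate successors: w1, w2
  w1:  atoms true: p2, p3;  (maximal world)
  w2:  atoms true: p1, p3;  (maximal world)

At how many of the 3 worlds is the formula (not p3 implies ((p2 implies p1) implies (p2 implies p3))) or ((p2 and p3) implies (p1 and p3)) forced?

w0: forces it.
w1: forces it.
w2: forces it.
Worlds forcing the formula: {w0, w1, w2}.

3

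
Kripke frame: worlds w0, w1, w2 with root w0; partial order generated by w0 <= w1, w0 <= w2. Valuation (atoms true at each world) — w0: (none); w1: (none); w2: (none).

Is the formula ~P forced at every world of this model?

w0 ||- ~P: no world accessible from w0 forces P.
Since the root w0 forces ~P and forcing is persistent (monotone upward), every world forces it.

Yes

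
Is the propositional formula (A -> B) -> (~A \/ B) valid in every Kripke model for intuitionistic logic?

This is the material-implication-as-disjunction principle, which is not intuitionistically valid.
A Kripke countermodel: worlds 0, 1; order generated by 0 <= 1; atoms true at each world — 0:{}; 1:{A,B}.
0 ||-/- (A -> B) -> (~A \/ B): already at 0 itself, 0 ||- A -> B but 0 ||-/- ~A \/ B.
0 ||-/- ~A \/ B: neither disjunct is forced at 0.
0 ||-/- ~A since 1 is accessible from 0 and 1 ||- A.
So the root 0 does not force the formula.

No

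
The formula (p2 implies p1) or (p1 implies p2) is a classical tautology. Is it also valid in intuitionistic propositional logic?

No

This is the Gödel–Dummett linearity axiom, which is not intuitionistically valid.
A Kripke countermodel: worlds a, b, c; order generated by a <= b, a <= c; atoms true at each world — a:{}; b:{p2}; c:{p1}.
a does not force (p2 implies p1) or (p1 implies p2): neither disjunct is forced at a.
a does not force p2 implies p1: at the accessible world b, b forces p2 but b does not force p1.
b lacks atom p1, so b does not force p1.
So the root a does not force the formula.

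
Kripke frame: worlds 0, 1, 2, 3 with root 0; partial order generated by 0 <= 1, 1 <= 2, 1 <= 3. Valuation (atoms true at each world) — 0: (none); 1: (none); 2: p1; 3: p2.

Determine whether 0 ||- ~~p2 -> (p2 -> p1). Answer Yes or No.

No

0 ||-/- ~~p2 -> (p2 -> p1): at the accessible world 3, 3 ||- ~~p2 but 3 ||-/- p2 -> p1.
3 ||-/- p2 -> p1: already at 3 itself, 3 ||- p2 but 3 ||-/- p1.
3 lacks atom p1, so 3 ||-/- p1.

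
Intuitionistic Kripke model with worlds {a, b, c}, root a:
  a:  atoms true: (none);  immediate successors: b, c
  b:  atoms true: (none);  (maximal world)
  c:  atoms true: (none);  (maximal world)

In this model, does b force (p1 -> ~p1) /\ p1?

No

b ||-/- (p1 -> ~p1) /\ p1 since b fails p1.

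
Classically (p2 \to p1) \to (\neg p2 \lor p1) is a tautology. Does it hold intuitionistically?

This is the material-implication-as-disjunction principle, which is not intuitionistically valid.
A Kripke countermodel: worlds s0, s1; order generated by s0 \le s1; atoms true at each world — s0:{}; s1:{p1,p2}.
s0 \nVdash (p2 \to p1) \to (\neg p2 \lor p1): already at s0 itself, s0 \Vdash p2 \to p1 but s0 \nVdash \neg p2 \lor p1.
s0 \nVdash \neg p2 \lor p1: neither disjunct is forced at s0.
s0 \nVdash \neg p2 since s1 is accessible from s0 and s1 \Vdash p2.
So the root s0 does not force the formula.

No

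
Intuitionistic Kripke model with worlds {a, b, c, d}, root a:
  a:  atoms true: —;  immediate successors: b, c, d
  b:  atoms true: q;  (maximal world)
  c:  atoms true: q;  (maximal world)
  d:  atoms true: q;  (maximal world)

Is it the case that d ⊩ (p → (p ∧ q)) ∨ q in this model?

d ⊩ (p → (p ∧ q)) ∨ q via the disjunct p → (p ∧ q).

Yes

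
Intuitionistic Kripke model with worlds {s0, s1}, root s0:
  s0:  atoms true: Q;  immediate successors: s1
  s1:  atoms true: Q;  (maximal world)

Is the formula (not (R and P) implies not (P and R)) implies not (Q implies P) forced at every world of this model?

s0 forces (not (R and P) implies not (P and R)) implies not (Q implies P): every world accessible from s0 that forces not (R and P) implies not (P and R) (namely s0, s1) also forces not (Q implies P).
Since the root s0 forces (not (R and P) implies not (P and R)) implies not (Q implies P) and forcing is persistent (monotone upward), every world forces it.

Yes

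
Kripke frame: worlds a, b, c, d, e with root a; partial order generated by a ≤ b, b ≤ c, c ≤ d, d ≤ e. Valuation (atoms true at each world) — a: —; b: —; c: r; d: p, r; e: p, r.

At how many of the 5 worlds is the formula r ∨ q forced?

a: does not force it — a ⊮ r ∨ q: neither disjunct is forced at a.
b: does not force it.
c: forces it.
d: forces it.
e: forces it.
Worlds forcing the formula: {c, d, e}.

3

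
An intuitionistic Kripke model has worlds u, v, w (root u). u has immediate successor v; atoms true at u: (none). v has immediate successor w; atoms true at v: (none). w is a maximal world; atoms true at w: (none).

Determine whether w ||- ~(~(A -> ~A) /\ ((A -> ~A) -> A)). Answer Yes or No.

Yes

w ||- ~(~(A -> ~A) /\ ((A -> ~A) -> A)): no world accessible from w forces ~(A -> ~A) /\ ((A -> ~A) -> A).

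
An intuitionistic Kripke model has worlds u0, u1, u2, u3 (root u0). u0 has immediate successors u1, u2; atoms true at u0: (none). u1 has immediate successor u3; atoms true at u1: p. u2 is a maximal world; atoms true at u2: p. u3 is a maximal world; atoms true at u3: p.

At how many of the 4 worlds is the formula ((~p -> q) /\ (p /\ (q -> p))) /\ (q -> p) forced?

3

u0: does not force it — u0 ||-/- ((~p -> q) /\ (p /\ (q -> p))) /\ (q -> p) since u0 fails (~p -> q) /\ (p /\ (q -> p)).
u1: forces it.
u2: forces it.
u3: forces it.
Worlds forcing the formula: {u1, u2, u3}.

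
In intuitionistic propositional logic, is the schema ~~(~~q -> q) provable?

Yes

This is the double negation of double-negation elimination, which is intuitionistically derivable.
By Glivenko's theorem the double negation of any classical propositional tautology is intuitionistically provable; ~~q -> q is classically a tautology.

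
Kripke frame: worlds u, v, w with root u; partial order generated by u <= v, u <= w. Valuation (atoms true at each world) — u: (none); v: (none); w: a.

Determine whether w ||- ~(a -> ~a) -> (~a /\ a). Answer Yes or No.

No

w ||-/- ~(a -> ~a) -> (~a /\ a): already at w itself, w ||- ~(a -> ~a) but w ||-/- ~a /\ a.
w ||-/- ~a /\ a since w fails ~a.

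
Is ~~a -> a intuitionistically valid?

No

This is double-negation elimination, which is not intuitionistically valid.
A Kripke countermodel: worlds u, v; order generated by u <= v; atoms true at each world — u:{}; v:{a}.
u ||-/- ~~a -> a: already at u itself, u ||- ~~a but u ||-/- a.
u lacks atom a, so u ||-/- a.
So the root u does not force the formula.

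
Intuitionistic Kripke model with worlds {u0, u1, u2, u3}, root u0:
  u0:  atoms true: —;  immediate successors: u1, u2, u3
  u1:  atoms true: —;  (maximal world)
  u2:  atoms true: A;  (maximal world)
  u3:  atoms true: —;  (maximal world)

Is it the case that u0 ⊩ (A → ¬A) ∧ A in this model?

No

u0 ⊮ (A → ¬A) ∧ A since u0 fails A → ¬A.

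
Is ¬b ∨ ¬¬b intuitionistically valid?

No

This is the weak law of excluded middle, which is not intuitionistically valid.
A Kripke countermodel: worlds u, v, w; order generated by u ≤ v, u ≤ w; atoms true at each world — u:{}; v:{b}; w:{}.
u ⊮ ¬b ∨ ¬¬b: neither disjunct is forced at u.
u ⊮ ¬b since v is accessible from u and v ⊩ b.
So the root u does not force the formula.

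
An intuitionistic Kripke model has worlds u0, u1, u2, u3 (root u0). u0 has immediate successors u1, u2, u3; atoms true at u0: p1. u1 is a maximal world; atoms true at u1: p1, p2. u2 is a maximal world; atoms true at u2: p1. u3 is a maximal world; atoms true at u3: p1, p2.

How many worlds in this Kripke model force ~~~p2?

u0: does not force it — u0 ||-/- ~~~p2 since u1 is accessible from u0 and u1 ||- ~~p2.
u1: does not force it.
u2: forces it.
u3: does not force it.
Worlds forcing the formula: {u2}.

1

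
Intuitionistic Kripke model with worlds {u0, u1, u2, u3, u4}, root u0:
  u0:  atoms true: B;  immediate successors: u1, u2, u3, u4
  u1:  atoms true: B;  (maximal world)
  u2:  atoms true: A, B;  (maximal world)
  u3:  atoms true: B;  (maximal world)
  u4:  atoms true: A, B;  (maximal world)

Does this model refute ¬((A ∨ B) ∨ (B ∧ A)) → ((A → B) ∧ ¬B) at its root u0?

u0 ⊩ ¬((A ∨ B) ∨ (B ∧ A)) → ((A → B) ∧ ¬B) vacuously: no world accessible from u0 forces the antecedent ¬((A ∨ B) ∨ (B ∧ A)).
So the root u0 forces ¬((A ∨ B) ∨ (B ∧ A)) → ((A → B) ∧ ¬B); the model is not a countermodel.

No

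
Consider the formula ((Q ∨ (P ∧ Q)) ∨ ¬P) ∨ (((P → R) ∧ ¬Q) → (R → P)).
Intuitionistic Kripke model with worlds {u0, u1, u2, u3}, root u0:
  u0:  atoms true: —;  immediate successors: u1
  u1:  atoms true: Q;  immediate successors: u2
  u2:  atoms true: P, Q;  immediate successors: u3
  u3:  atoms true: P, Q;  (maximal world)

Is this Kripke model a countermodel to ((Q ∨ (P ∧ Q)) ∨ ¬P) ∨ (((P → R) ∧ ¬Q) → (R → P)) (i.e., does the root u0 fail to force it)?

u0 ⊩ ((Q ∨ (P ∧ Q)) ∨ ¬P) ∨ (((P → R) ∧ ¬Q) → (R → P)) via the disjunct ((P → R) ∧ ¬Q) → (R → P).
So the root u0 forces ((Q ∨ (P ∧ Q)) ∨ ¬P) ∨ (((P → R) ∧ ¬Q) → (R → P)); the model is not a countermodel.

No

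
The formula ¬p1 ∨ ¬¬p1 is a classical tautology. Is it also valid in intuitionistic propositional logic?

No

This is the weak law of excluded middle, which is not intuitionistically valid.
A Kripke countermodel: worlds s0, s1, s2; order generated by s0 ≤ s1, s0 ≤ s2; atoms true at each world — s0:{}; s1:{p1}; s2:{}.
s0 ⊮ ¬p1 ∨ ¬¬p1: neither disjunct is forced at s0.
s0 ⊮ ¬p1 since s1 is accessible from s0 and s1 ⊩ p1.
So the root s0 does not force the formula.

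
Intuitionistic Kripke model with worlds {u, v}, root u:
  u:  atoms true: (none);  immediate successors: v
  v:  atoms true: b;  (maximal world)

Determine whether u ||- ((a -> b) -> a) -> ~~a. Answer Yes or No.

Yes

u ||- ((a -> b) -> a) -> ~~a vacuously: no world accessible from u forces the antecedent (a -> b) -> a.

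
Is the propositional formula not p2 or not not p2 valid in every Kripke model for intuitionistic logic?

No

This is the weak law of excluded middle, which is not intuitionistically valid.
A Kripke countermodel: worlds 0, 1, 2; order generated by 0 <= 1, 0 <= 2; atoms true at each world — 0:{}; 1:{p2}; 2:{}.
0 does not force not p2 or not not p2: neither disjunct is forced at 0.
0 does not force not p2 since 1 is accessible from 0 and 1 forces p2.
So the root 0 does not force the formula.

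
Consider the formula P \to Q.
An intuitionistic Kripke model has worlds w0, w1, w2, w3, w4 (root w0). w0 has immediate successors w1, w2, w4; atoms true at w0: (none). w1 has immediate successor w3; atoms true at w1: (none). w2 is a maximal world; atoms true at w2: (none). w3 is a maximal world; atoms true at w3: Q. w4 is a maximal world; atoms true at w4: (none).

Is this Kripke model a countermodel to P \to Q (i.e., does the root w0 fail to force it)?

No

w0 \Vdash P \to Q vacuously: no world accessible from w0 forces the antecedent P.
So the root w0 forces P \to Q; the model is not a countermodel.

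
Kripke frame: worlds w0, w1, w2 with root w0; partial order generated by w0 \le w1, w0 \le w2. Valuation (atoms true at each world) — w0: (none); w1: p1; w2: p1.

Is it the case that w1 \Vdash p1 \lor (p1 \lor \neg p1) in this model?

w1 \Vdash p1 \lor (p1 \lor \neg p1) via the disjunct p1.

Yes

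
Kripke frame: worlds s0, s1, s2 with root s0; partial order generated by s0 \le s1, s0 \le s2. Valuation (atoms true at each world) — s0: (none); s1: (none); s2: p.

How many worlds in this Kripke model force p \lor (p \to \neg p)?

s0: does not force it — s0 \nVdash p \lor (p \to \neg p): neither disjunct is forced at s0.
s1: forces it.
s2: forces it.
Worlds forcing the formula: {s1, s2}.

2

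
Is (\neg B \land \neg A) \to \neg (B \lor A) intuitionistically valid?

This is a constructively valid De Morgan direction (conjunction of negations to negated disjunction), which is intuitionistically derivable.
If both \neg B and \neg A hold at a world, no accessible world forces B or forces A, so none forces B \lor A.

Yes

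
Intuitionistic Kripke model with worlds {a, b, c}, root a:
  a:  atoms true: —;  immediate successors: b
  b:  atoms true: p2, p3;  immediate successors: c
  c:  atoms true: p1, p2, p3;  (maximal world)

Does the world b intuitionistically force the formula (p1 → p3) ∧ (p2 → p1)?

No

b ⊮ (p1 → p3) ∧ (p2 → p1) since b fails p2 → p1.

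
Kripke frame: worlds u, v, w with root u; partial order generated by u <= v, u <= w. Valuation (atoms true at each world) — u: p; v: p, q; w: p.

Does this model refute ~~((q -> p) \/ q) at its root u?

No

u ||- ~~((q -> p) \/ q): no world accessible from u forces ~((q -> p) \/ q).
So the root u forces ~~((q -> p) \/ q); the model is not a countermodel.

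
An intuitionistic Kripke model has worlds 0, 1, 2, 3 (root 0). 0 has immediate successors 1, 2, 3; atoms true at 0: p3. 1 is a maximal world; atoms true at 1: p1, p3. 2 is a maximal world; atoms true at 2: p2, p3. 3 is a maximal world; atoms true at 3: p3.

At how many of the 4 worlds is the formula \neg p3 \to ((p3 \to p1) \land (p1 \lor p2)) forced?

4

0: forces it.
1: forces it.
2: forces it.
3: forces it.
Worlds forcing the formula: {0, 1, 2, 3}.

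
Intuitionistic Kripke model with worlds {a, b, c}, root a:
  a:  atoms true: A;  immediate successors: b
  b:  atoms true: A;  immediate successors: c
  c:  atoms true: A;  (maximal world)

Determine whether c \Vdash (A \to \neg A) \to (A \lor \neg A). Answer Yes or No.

c \Vdash (A \to \neg A) \to (A \lor \neg A) vacuously: no world accessible from c forces the antecedent A \to \neg A.

Yes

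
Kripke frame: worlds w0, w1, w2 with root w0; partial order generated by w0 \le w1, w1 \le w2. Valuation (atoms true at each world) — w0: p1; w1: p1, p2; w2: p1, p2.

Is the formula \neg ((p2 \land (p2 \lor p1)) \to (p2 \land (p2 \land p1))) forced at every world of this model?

No

Not every world: w0 \nVdash \neg ((p2 \land (p2 \lor p1)) \to (p2 \land (p2 \land p1))).
w0 \nVdash \neg ((p2 \land (p2 \lor p1)) \to (p2 \land (p2 \land p1))) since w0 is accessible from w0 and w0 \Vdash (p2 \land (p2 \lor p1)) \to (p2 \land (p2 \land p1)).
w0 \Vdash (p2 \land (p2 \lor p1)) \to (p2 \land (p2 \land p1)): every world accessible from w0 that forces p2 \land (p2 \lor p1) (namely w1, w2) also forces p2 \land (p2 \land p1).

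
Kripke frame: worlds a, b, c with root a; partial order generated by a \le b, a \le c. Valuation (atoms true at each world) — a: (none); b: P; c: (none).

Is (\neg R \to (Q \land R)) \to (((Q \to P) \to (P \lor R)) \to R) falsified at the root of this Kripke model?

No

a \Vdash (\neg R \to (Q \land R)) \to (((Q \to P) \to (P \lor R)) \to R) vacuously: no world accessible from a forces the antecedent \neg R \to (Q \land R).
So the root a forces (\neg R \to (Q \land R)) \to (((Q \to P) \to (P \lor R)) \to R); the model is not a countermodel.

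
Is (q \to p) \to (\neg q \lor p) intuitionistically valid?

No

This is the material-implication-as-disjunction principle, which is not intuitionistically valid.
A Kripke countermodel: worlds 0, 1; order generated by 0 \le 1; atoms true at each world — 0:{}; 1:{p,q}.
0 \nVdash (q \to p) \to (\neg q \lor p): already at 0 itself, 0 \Vdash q \to p but 0 \nVdash \neg q \lor p.
0 \nVdash \neg q \lor p: neither disjunct is forced at 0.
0 \nVdash \neg q since 1 is accessible from 0 and 1 \Vdash q.
So the root 0 does not force the formula.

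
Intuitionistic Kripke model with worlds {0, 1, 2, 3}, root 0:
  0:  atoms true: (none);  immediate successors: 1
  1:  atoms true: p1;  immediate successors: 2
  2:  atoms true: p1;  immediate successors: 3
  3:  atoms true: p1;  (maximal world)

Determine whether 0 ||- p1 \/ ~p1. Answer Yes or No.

0 ||-/- p1 \/ ~p1: neither disjunct is forced at 0.
0 lacks atom p1, so 0 ||-/- p1.

No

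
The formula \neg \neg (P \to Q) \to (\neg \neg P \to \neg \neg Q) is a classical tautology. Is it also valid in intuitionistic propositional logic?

Yes

This is the distribution of double negation over implication, which is intuitionistically derivable.
Assume \neg \neg (P \to Q) and \neg \neg P; suppose \neg Q. Then P \to Q would give \neg P (by contraposition), contradicting \neg \neg P; so \neg (P \to Q), contradicting \neg \neg (P \to Q). Hence \neg \neg Q.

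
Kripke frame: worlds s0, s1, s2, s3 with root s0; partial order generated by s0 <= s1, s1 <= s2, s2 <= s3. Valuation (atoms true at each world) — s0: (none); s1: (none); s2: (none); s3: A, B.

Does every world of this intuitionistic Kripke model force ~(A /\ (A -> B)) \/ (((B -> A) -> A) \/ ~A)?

No

Not every world: s0 ||-/- ~(A /\ (A -> B)) \/ (((B -> A) -> A) \/ ~A).
s0 ||-/- ~(A /\ (A -> B)) \/ (((B -> A) -> A) \/ ~A): neither disjunct is forced at s0.
s0 ||-/- ~(A /\ (A -> B)) since s3 is accessible from s0 and s3 ||- A /\ (A -> B).
s3 ||- A /\ (A -> B) since s3 forces both conjuncts.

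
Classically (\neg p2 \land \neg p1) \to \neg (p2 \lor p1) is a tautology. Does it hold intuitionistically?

This is a constructively valid De Morgan direction (conjunction of negations to negated disjunction), which is intuitionistically derivable.
If both \neg p2 and \neg p1 hold at a world, no accessible world forces p2 or forces p1, so none forces p2 \lor p1.

Yes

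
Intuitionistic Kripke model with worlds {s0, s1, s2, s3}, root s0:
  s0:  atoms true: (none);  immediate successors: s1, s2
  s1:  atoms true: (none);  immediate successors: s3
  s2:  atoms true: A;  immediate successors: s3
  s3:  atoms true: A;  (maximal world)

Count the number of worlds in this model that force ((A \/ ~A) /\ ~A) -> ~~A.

s0: forces it.
s1: forces it.
s2: forces it.
s3: forces it.
Worlds forcing the formula: {s0, s1, s2, s3}.

4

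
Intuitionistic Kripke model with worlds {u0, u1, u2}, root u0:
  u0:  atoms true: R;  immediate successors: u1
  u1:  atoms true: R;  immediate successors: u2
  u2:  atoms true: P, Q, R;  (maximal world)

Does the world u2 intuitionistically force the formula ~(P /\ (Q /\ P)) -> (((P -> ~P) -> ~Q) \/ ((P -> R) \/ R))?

u2 ||- ~(P /\ (Q /\ P)) -> (((P -> ~P) -> ~Q) \/ ((P -> R) \/ R)) vacuously: no world accessible from u2 forces the antecedent ~(P /\ (Q /\ P)).

Yes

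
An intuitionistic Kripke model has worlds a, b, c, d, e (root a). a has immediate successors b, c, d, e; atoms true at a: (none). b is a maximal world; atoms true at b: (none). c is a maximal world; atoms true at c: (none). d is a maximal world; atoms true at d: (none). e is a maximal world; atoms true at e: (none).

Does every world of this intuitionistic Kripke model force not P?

Yes

a forces not P: no world accessible from a forces P.
Since the root a forces not P and forcing is persistent (monotone upward), every world forces it.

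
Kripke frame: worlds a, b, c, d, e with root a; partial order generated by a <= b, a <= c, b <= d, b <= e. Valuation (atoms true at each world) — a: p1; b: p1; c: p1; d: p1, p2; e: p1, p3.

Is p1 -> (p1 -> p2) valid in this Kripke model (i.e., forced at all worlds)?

No

Not every world: a ||-/- p1 -> (p1 -> p2).
a ||-/- p1 -> (p1 -> p2): already at a itself, a ||- p1 but a ||-/- p1 -> p2.
a ||-/- p1 -> p2: already at a itself, a ||- p1 but a ||-/- p2.
a lacks atom p2, so a ||-/- p2.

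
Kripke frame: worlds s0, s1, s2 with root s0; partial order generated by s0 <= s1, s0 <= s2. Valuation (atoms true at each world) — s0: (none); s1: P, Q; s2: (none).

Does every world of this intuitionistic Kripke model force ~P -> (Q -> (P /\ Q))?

Yes

s0 ||- ~P -> (Q -> (P /\ Q)): every world accessible from s0 that forces ~P (namely s2) also forces Q -> (P /\ Q).
Since the root s0 forces ~P -> (Q -> (P /\ Q)) and forcing is persistent (monotone upward), every world forces it.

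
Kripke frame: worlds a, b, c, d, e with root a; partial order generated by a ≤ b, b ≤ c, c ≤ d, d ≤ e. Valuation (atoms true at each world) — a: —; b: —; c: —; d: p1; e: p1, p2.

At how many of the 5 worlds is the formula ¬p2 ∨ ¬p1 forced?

a: does not force it — a ⊮ ¬p2 ∨ ¬p1: neither disjunct is forced at a.
b: does not force it — b ⊮ ¬p2 ∨ ¬p1: neither disjunct is forced at b.
c: does not force it — c ⊮ ¬p2 ∨ ¬p1: neither disjunct is forced at c.
d: does not force it.
e: does not force it.
Worlds forcing the formula: { }.

0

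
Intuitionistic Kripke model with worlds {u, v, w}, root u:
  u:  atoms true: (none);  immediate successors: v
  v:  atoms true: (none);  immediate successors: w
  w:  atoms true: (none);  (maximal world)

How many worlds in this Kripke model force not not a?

u: does not force it — u does not force not not a since u is accessible from u and u forces not a.
v: does not force it — v does not force not not a since v is accessible from v and v forces not a.
w: does not force it — w does not force not not a since w is accessible from w and w forces not a.
Worlds forcing the formula: { }.

0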